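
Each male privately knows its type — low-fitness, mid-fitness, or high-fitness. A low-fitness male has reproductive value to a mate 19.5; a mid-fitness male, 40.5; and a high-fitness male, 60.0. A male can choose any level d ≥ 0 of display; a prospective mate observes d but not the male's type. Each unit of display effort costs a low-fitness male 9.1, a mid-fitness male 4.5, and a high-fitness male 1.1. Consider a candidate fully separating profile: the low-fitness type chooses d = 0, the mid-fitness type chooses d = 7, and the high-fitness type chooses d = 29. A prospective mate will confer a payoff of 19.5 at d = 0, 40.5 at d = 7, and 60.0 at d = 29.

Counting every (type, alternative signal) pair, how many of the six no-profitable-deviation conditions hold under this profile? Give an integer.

4

Low-fitness (own payoff 19.5): to d=7 gives 40.5 − 9.1×7 = -23.2 → no gain ✓; to d=29 gives 60.0 − 9.1×29 = -203.9 → no gain ✓.
High-fitness (own payoff 60.0 − 1.1×29 = 28.1): to d=0 gives 19.5 → no gain ✓; to d=7 gives 40.5 − 1.1×7 = 32.8 → profitable ✗.
Mid-fitness (own payoff 40.5 − 4.5×7 = 9): to d=0 gives 19.5 → profitable ✗; to d=29 gives 60.0 − 4.5×29 = -70.5 → no gain ✓.
4 of the 6 constraints hold; not an equilibrium.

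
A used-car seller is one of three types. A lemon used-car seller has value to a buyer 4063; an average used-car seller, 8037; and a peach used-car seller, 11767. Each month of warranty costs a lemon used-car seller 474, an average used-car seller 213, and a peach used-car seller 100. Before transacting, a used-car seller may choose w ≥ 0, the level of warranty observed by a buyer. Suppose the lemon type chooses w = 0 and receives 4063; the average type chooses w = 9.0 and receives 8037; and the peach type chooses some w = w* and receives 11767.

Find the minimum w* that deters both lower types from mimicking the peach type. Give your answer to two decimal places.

Average type (on-path payoff 8037 − 213×9.0 = 6120) won't mimic when 6120 ≥ 11767 − 213·w*, i.e. w* ≥ 26.51.
Lemon type (on-path payoff 4063) won't mimic when 4063 ≥ 11767 − 474·w*, i.e. w* ≥ 16.25.
Both must hold, so w* = max(16.25, 26.51) = 26.51. The average type's constraint binds.

26.51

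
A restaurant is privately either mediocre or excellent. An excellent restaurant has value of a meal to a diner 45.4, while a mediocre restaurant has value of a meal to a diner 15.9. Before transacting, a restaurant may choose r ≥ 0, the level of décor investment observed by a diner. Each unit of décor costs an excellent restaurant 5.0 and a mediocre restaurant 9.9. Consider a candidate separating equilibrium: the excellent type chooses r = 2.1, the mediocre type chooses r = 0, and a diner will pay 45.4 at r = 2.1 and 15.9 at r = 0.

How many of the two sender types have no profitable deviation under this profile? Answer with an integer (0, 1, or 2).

1

Mediocre type: stay at 0 → 15.9; mimic → 45.4 − 9.9 × 2.1 = 24.61. IC fails (15.9 < 24.61).
Excellent type: signal → 45.4 − 5.0 × 2.1 = 34.9; deviate to 0 → 15.9. IC holds (34.9 ≥ 15.9).
1 of 2 constraints hold, so this profile is not an equilibrium.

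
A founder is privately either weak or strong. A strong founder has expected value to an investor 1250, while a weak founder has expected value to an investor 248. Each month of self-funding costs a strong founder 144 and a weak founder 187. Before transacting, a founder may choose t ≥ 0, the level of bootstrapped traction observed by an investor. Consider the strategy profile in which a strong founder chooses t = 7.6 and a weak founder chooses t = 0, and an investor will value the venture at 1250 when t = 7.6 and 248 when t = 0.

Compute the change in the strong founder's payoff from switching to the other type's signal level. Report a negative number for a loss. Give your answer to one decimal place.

Playing t = 7.6 the strong founder receives 1250 − 144 × 7.6 = 155.6.
Deviating to t = 0 yields 248 instead.
Gain from deviating: 248 − 155.6 = 92.4.
The gain is positive, so the strong type's incentive-compatibility constraint is violated — this profile is not a separating equilibrium.

92.4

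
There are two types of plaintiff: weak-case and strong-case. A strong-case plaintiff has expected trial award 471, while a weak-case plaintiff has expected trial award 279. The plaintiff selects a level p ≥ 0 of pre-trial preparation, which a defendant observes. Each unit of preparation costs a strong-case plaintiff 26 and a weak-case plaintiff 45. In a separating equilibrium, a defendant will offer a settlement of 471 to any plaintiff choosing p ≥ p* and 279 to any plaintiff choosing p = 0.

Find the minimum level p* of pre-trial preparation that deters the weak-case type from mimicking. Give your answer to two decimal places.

A weak-case plaintiff choosing p = 0 receives 279.
Imitating at p* instead would pay 471 at cost 45·p*, netting 471 − 45·p*.
Indifference: 279 = 471 − 45·p*, so p* = (471 − 279) / 45 ≈ 4.27.
This is the weak-case type's binding incentive-compatibility constraint; any p ≥ 4.27 sustains separation on that side.

4.27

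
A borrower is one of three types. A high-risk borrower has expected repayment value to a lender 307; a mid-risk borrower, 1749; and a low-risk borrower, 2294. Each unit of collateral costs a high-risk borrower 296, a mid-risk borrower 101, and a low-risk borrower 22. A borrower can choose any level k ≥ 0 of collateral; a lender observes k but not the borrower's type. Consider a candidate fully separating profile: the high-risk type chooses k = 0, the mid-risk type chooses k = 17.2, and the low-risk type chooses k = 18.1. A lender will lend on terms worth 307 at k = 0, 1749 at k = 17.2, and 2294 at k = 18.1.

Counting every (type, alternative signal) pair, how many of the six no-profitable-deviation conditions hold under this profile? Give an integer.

Low-risk (own payoff 2294 − 22×18.1 = 1895.8): to k=0 gives 307 → no gain ✓; to k=17.2 gives 1749 − 22×17.2 = 1370.6 → no gain ✓.
Mid-risk (own payoff 1749 − 101×17.2 = 11.8): to k=0 gives 307 → profitable ✗; to k=18.1 gives 2294 − 101×18.1 = 465.9 → profitable ✗.
High-risk (own payoff 307): to k=17.2 gives 1749 − 296×17.2 = -3342.2 → no gain ✓; to k=18.1 gives 2294 − 296×18.1 = -3063.6 → no gain ✓.
4 of the 6 constraints hold; not an equilibrium.

4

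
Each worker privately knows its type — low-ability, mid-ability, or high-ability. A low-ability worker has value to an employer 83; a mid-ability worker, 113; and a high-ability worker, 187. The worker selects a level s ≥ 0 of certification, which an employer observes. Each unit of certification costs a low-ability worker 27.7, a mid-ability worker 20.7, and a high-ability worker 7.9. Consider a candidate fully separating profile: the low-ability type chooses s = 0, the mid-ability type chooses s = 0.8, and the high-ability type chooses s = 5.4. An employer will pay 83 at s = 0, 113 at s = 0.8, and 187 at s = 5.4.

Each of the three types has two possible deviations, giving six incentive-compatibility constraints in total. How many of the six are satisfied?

High-ability (own payoff 187 − 7.9×5.4 = 144.34): to s=0 gives 83 → no gain ✓; to s=0.8 gives 113 − 7.9×0.8 = 106.68 → no gain ✓.
Low-ability (own payoff 83): to s=0.8 gives 113 − 27.7×0.8 = 90.84 → profitable ✗; to s=5.4 gives 187 − 27.7×5.4 = 37.42 → no gain ✓.
Mid-ability (own payoff 113 − 20.7×0.8 = 96.44): to s=0 gives 83 → no gain ✓; to s=5.4 gives 187 − 20.7×5.4 = 75.22 → no gain ✓.
5 of the 6 constraints hold; not an equilibrium.

5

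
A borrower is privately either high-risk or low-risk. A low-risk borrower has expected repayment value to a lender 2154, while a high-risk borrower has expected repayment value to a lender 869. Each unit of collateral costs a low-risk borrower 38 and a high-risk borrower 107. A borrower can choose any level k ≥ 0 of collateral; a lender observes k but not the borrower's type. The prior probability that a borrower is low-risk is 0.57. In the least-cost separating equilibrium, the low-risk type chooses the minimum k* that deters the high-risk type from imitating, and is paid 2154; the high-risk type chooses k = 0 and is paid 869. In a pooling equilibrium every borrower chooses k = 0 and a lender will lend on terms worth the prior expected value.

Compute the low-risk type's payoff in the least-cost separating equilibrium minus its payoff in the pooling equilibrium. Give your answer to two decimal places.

96.19

Least-cost separating signal: k* solves 869 = 2154 − 107·k*, so k* = (2154 − 869)/107 ≈ 12.0093.
Low-risk type's separating payoff: 2154 − 38 × k* = 2154 − 38 × (2154 − 869)/107 = 2154 − 48830/107 ≈ 1697.6449.
Pooling payoff: 0.57 × 2154 + 0.43 × 869 = 1601.45.
Difference: 1697.6449 − 1601.45 = 96.1949, i.e. 96.19 to two decimal places.
The low-risk type prefers to separate.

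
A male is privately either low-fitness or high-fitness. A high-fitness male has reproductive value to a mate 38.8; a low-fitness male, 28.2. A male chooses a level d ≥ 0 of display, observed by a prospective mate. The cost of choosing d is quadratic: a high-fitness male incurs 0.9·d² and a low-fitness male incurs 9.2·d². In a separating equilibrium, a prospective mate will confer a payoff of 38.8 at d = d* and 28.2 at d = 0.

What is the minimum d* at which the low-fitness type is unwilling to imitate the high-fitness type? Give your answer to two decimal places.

1.07

The low-fitness type at d = 0 receives 28.2; imitating at d* yields 38.8 − 9.2·d*².
Indifference: 28.2 = 38.8 − 9.2·d*², so d*² = (38.8 − 28.2) / 9.2 ≈ 1.1522.
d* = √1.1522 ≈ 1.07.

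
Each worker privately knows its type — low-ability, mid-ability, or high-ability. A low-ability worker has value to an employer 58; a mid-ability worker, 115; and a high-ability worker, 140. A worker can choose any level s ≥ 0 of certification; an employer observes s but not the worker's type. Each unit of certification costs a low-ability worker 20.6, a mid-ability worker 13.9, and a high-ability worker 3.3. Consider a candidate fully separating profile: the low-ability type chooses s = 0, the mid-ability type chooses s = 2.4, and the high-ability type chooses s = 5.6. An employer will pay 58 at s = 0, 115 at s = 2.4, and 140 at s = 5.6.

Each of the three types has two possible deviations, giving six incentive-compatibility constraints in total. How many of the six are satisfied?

Mid-ability (own payoff 115 − 13.9×2.4 = 81.64): to s=0 gives 58 → no gain ✓; to s=5.6 gives 140 − 13.9×5.6 = 62.16 → no gain ✓.
High-ability (own payoff 140 − 3.3×5.6 = 121.52): to s=0 gives 58 → no gain ✓; to s=2.4 gives 115 − 3.3×2.4 = 107.08 → no gain ✓.
Low-ability (own payoff 58): to s=2.4 gives 115 − 20.6×2.4 = 65.56 → profitable ✗; to s=5.6 gives 140 − 20.6×5.6 = 24.64 → no gain ✓.
5 of the 6 constraints hold; not an equilibrium.

5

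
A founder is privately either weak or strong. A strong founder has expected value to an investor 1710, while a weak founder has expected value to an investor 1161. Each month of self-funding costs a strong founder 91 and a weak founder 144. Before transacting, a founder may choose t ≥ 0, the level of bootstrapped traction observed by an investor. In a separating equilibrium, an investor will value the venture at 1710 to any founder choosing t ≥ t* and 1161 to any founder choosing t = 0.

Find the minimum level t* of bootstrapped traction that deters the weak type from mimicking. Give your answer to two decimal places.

3.81

A weak founder choosing t = 0 receives 1161.
Imitating at t* instead would pay 1710 at cost 144·t*, netting 1710 − 144·t*.
Indifference: 1161 = 1710 − 144·t*, so t* = (1710 − 1161) / 144 ≈ 3.81.
This is the weak type's binding incentive-compatibility constraint; any t ≥ 3.81 sustains separation on that side.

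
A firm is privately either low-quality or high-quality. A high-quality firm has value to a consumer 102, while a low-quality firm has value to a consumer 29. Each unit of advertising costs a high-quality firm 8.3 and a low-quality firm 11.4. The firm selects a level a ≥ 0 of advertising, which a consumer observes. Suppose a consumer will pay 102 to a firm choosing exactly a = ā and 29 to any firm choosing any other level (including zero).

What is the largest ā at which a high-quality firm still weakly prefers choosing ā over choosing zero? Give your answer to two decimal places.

8.80

Choosing ā yields the high-quality type 102 − 8.3·ā; choosing zero yields 29.
The high-quality type is indifferent at 102 − 8.3·ā = 29, i.e. ā = (102 − 29) / 8.3 ≈ 8.80.
For any ā above 8.80 the high-quality type would rather pool at zero, so separation collapses.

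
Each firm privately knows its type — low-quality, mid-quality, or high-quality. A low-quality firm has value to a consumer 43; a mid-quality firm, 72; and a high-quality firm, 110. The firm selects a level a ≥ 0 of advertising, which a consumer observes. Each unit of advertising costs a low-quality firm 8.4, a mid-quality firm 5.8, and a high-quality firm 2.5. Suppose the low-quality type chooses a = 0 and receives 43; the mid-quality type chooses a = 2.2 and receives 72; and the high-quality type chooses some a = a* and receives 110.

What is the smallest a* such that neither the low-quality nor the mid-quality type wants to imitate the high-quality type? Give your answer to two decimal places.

8.75

Mid-quality type (on-path payoff 72 − 5.8×2.2 = 59.24) won't mimic when 59.24 ≥ 110 − 5.8·a*, i.e. a* ≥ 8.75.
Low-quality type (on-path payoff 43) won't mimic when 43 ≥ 110 − 8.4·a*, i.e. a* ≥ 7.98.
Both must hold, so a* = max(7.98, 8.75) = 8.75. The mid-quality type's constraint binds.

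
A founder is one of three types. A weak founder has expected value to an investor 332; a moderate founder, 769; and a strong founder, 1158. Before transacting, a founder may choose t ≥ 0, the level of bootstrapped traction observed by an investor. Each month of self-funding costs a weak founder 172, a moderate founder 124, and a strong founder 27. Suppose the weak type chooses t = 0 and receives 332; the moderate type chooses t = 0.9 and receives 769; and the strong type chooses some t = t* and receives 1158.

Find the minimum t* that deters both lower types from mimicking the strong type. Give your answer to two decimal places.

Weak type (on-path payoff 332) won't mimic when 332 ≥ 1158 − 172·t*, i.e. t* ≥ 4.80.
Moderate type (on-path payoff 769 − 124×0.9 = 657.4) won't mimic when 657.4 ≥ 1158 − 124·t*, i.e. t* ≥ 4.04.
Both must hold, so t* = max(4.80, 4.04) = 4.80. The weak type's constraint binds.

4.80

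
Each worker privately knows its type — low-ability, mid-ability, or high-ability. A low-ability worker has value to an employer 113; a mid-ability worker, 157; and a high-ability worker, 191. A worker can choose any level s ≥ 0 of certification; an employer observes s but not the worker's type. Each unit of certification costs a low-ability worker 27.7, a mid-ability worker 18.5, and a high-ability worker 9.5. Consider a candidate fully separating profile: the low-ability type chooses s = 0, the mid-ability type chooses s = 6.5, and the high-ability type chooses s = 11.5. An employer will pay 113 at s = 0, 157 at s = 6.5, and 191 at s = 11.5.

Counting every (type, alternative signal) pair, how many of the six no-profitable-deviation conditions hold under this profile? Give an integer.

Low-ability (own payoff 113): to s=6.5 gives 157 − 27.7×6.5 = -23.05 → no gain ✓; to s=11.5 gives 191 − 27.7×11.5 = -127.55 → no gain ✓.
Mid-ability (own payoff 157 − 18.5×6.5 = 36.75): to s=0 gives 113 → profitable ✗; to s=11.5 gives 191 − 18.5×11.5 = -21.75 → no gain ✓.
High-ability (own payoff 191 − 9.5×11.5 = 81.75): to s=0 gives 113 → profitable ✗; to s=6.5 gives 157 − 9.5×6.5 = 95.25 → profitable ✗.
3 of the 6 constraints hold; not an equilibrium.

3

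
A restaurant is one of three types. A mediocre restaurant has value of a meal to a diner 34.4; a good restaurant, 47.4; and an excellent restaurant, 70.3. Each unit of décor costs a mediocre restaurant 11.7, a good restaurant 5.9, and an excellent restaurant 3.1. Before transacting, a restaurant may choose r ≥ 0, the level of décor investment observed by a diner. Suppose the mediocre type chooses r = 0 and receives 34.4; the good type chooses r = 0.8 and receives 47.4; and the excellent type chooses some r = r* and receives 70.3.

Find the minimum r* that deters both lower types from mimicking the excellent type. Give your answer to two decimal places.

4.68

Good type (on-path payoff 47.4 − 5.9×0.8 = 42.68) won't mimic when 42.68 ≥ 70.3 − 5.9·r*, i.e. r* ≥ 4.68.
Mediocre type (on-path payoff 34.4) won't mimic when 34.4 ≥ 70.3 − 11.7·r*, i.e. r* ≥ 3.07.
Both must hold, so r* = max(3.07, 4.68) = 4.68. The good type's constraint binds.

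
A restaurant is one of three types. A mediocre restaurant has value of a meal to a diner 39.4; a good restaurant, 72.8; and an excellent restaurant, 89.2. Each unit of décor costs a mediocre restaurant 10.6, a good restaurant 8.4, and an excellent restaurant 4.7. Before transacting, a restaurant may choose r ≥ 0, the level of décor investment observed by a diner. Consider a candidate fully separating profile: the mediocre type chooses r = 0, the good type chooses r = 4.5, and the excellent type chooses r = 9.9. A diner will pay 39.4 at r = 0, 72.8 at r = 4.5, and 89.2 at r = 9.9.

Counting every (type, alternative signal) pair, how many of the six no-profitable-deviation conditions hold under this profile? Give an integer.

Excellent (own payoff 89.2 − 4.7×9.9 = 42.67): to r=0 gives 39.4 → no gain ✓; to r=4.5 gives 72.8 − 4.7×4.5 = 51.65 → profitable ✗.
Good (own payoff 72.8 − 8.4×4.5 = 35): to r=0 gives 39.4 → profitable ✗; to r=9.9 gives 89.2 − 8.4×9.9 = 6.04 → no gain ✓.
Mediocre (own payoff 39.4): to r=4.5 gives 72.8 − 10.6×4.5 = 25.1 → no gain ✓; to r=9.9 gives 89.2 − 10.6×9.9 = -15.74 → no gain ✓.
4 of the 6 constraints hold; not an equilibrium.

4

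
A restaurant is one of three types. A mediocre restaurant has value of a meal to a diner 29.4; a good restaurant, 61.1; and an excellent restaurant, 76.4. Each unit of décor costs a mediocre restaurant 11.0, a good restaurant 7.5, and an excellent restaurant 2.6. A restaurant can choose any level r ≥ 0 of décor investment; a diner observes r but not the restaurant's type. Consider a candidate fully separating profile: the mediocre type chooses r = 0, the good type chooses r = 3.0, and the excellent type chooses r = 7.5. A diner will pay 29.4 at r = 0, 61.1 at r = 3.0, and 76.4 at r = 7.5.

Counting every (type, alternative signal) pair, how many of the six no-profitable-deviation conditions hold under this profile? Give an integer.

6

Mediocre (own payoff 29.4): to r=3.0 gives 61.1 − 11.0×3.0 = 28.1 → no gain ✓; to r=7.5 gives 76.4 − 11.0×7.5 = -6.1 → no gain ✓.
Excellent (own payoff 76.4 − 2.6×7.5 = 56.9): to r=0 gives 29.4 → no gain ✓; to r=3.0 gives 61.1 − 2.6×3.0 = 53.3 → no gain ✓.
Good (own payoff 61.1 − 7.5×3.0 = 38.6): to r=0 gives 29.4 → no gain ✓; to r=7.5 gives 76.4 − 7.5×7.5 = 20.15 → no gain ✓.
6 of the 6 constraints hold; this profile is a separating equilibrium.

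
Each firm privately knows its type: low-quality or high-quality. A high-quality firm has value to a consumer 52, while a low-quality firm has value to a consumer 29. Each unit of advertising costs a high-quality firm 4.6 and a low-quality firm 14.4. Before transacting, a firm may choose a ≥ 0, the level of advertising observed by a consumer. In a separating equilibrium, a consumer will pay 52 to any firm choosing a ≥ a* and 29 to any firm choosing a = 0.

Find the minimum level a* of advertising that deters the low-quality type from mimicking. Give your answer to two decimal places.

A low-quality firm choosing a = 0 receives 29.
Imitating at a* instead would pay 52 at cost 14.4·a*, netting 52 − 14.4·a*.
Indifference: 29 = 52 − 14.4·a*, so a* = (52 − 29) / 14.4 ≈ 1.60.
This is the low-quality type's binding incentive-compatibility constraint; any a ≥ 1.60 sustains separation on that side.

1.60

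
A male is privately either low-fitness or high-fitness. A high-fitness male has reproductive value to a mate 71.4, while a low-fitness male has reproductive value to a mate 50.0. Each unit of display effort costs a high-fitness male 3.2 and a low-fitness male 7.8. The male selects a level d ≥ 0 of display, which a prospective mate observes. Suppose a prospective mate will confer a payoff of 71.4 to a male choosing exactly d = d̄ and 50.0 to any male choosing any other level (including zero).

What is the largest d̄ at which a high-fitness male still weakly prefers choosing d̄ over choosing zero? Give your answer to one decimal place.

Choosing d̄ yields the high-fitness type 71.4 − 3.2·d̄; choosing zero yields 50.0.
The high-fitness type is indifferent at 71.4 − 3.2·d̄ = 50.0, i.e. d̄ = (71.4 − 50.0) / 3.2 ≈ 6.7.
For any d̄ above 6.7 the high-fitness type would rather pool at zero, so separation collapses.

6.7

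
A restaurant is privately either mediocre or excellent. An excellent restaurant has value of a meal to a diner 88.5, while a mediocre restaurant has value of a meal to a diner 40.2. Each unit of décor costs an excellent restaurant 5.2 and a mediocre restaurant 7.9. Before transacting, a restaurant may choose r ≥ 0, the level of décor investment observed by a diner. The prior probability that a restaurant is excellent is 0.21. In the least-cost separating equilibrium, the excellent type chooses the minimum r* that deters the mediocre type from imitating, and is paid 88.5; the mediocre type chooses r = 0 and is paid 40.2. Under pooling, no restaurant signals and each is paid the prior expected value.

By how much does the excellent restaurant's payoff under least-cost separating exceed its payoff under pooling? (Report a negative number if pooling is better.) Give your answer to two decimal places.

Least-cost separating signal: r* solves 40.2 = 88.5 − 7.9·r*, so r* = (88.5 − 40.2)/7.9 ≈ 6.1139.
Excellent type's separating payoff: 88.5 − 5.2 × r* = 88.5 − 5.2 × (88.5 − 40.2)/7.9 = 88.5 − 251.16/7.9 ≈ 56.7076.
Pooling payoff: 0.21 × 88.5 + 0.79 × 40.2 = 50.343.
Difference: 56.7076 − 50.343 = 6.3646, i.e. 6.36 to two decimal places.
The excellent type prefers to separate.

6.36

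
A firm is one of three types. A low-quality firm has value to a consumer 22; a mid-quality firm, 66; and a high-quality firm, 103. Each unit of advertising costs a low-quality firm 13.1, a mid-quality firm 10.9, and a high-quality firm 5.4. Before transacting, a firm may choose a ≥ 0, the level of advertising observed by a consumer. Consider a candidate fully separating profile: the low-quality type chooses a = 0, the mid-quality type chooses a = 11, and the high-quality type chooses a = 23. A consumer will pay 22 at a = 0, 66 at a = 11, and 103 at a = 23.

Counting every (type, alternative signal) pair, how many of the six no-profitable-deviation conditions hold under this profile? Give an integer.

Low-quality (own payoff 22): to a=11 gives 66 − 13.1×11 = -78.1 → no gain ✓; to a=23 gives 103 − 13.1×23 = -198.3 → no gain ✓.
Mid-quality (own payoff 66 − 10.9×11 = -53.9): to a=0 gives 22 → profitable ✗; to a=23 gives 103 − 10.9×23 = -147.7 → no gain ✓.
High-quality (own payoff 103 − 5.4×23 = -21.2): to a=0 gives 22 → profitable ✗; to a=11 gives 66 − 5.4×11 = 6.6 → profitable ✗.
3 of the 6 constraints hold; not an equilibrium.

3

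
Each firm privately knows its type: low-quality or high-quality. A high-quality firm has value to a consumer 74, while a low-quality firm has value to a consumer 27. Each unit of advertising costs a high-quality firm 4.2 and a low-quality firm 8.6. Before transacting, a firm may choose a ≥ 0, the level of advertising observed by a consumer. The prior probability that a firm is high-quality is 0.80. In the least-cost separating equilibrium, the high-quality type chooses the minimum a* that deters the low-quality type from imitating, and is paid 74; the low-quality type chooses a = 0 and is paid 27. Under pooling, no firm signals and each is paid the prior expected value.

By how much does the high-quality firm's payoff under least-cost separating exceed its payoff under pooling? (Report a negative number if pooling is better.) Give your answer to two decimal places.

-13.55

Least-cost separating signal: a* solves 27 = 74 − 8.6·a*, so a* = (74 − 27)/8.6 ≈ 5.4651.
High-quality type's separating payoff: 74 − 4.2 × a* = 74 − 4.2 × (74 − 27)/8.6 = 74 − 197.4/8.6 ≈ 51.0465.
Pooling payoff: 0.80 × 74 + 0.20 × 27 = 64.6.
Difference: 51.0465 − 64.6 = -13.5535, i.e. -13.55 to two decimal places.
The high-quality type would prefer the pooling outcome.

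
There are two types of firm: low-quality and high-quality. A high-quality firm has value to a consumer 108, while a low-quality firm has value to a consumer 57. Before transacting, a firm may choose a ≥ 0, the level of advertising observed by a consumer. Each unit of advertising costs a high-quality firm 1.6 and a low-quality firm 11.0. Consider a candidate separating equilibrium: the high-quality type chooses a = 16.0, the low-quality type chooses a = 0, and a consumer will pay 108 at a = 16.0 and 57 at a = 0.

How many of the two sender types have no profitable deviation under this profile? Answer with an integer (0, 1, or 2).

2

Low-quality type: stay at 0 → 57; mimic → 108 − 11.0 × 16.0 = -68. IC holds (57 ≥ -68).
High-quality type: signal → 108 − 1.6 × 16.0 = 82.4; deviate to 0 → 57. IC holds (82.4 ≥ 57).
2 of 2 constraints hold, so this is a separating equilibrium.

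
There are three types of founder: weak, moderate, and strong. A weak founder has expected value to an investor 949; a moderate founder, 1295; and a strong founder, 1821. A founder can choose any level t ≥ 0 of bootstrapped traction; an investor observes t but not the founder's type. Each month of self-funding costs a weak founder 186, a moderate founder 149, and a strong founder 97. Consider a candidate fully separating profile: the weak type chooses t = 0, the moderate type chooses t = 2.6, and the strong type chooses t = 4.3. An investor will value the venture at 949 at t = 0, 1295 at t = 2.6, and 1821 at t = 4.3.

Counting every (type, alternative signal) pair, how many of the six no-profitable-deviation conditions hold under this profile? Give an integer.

Weak (own payoff 949): to t=2.6 gives 1295 − 186×2.6 = 811.4 → no gain ✓; to t=4.3 gives 1821 − 186×4.3 = 1021.2 → profitable ✗.
Strong (own payoff 1821 − 97×4.3 = 1403.9): to t=0 gives 949 → no gain ✓; to t=2.6 gives 1295 − 97×2.6 = 1042.8 → no gain ✓.
Moderate (own payoff 1295 − 149×2.6 = 907.6): to t=0 gives 949 → profitable ✗; to t=4.3 gives 1821 − 149×4.3 = 1180.3 → profitable ✗.
3 of the 6 constraints hold; not an equilibrium.

3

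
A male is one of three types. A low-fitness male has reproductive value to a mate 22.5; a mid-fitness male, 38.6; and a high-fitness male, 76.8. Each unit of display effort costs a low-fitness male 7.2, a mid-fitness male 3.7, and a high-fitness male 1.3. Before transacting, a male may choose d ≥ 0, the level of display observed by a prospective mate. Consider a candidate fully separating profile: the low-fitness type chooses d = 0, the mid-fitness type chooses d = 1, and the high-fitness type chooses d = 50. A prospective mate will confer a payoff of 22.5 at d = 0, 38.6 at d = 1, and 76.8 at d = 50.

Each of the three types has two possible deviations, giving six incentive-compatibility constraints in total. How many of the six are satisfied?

Low-fitness (own payoff 22.5): to d=1 gives 38.6 − 7.2×1 = 31.4 → profitable ✗; to d=50 gives 76.8 − 7.2×50 = -283.2 → no gain ✓.
High-fitness (own payoff 76.8 − 1.3×50 = 11.8): to d=0 gives 22.5 → profitable ✗; to d=1 gives 38.6 − 1.3×1 = 37.3 → profitable ✗.
Mid-fitness (own payoff 38.6 − 3.7×1 = 34.9): to d=0 gives 22.5 → no gain ✓; to d=50 gives 76.8 − 3.7×50 = -108.2 → no gain ✓.
3 of the 6 constraints hold; not an equilibrium.

3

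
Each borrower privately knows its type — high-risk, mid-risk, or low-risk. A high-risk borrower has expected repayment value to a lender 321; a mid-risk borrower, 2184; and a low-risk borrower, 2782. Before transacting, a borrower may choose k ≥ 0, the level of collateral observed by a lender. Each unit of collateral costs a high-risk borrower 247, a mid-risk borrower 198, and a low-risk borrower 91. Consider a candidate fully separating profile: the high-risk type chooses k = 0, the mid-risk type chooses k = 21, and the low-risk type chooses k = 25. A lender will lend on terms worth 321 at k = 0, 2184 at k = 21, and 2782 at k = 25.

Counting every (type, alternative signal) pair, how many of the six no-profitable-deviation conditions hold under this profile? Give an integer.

5

High-risk (own payoff 321): to k=21 gives 2184 − 247×21 = -3003 → no gain ✓; to k=25 gives 2782 − 247×25 = -3393 → no gain ✓.
Mid-risk (own payoff 2184 − 198×21 = -1974): to k=0 gives 321 → profitable ✗; to k=25 gives 2782 − 198×25 = -2168 → no gain ✓.
Low-risk (own payoff 2782 − 91×25 = 507): to k=0 gives 321 → no gain ✓; to k=21 gives 2184 − 91×21 = 273 → no gain ✓.
5 of the 6 constraints hold; not an equilibrium.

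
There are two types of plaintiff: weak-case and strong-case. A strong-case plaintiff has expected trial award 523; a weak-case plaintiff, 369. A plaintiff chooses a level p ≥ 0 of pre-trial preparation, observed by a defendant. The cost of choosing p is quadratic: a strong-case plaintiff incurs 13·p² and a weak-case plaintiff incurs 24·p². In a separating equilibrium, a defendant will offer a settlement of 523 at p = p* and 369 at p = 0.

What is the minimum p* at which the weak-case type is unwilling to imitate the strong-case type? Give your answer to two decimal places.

2.53

The weak-case type at p = 0 receives 369; imitating at p* yields 523 − 24·p*².
Indifference: 369 = 523 − 24·p*², so p*² = (523 − 369) / 24 ≈ 6.4167.
p* = √6.4167 ≈ 2.53.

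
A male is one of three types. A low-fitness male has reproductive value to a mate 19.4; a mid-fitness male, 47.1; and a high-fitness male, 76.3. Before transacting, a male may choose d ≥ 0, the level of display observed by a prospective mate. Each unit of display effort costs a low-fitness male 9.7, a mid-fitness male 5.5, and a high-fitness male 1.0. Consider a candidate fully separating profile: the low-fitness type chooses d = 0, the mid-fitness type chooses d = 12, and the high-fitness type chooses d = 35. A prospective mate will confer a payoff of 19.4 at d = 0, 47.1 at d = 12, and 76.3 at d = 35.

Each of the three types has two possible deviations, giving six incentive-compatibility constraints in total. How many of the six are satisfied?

Mid-fitness (own payoff 47.1 − 5.5×12 = -18.9): to d=0 gives 19.4 → profitable ✗; to d=35 gives 76.3 − 5.5×35 = -116.2 → no gain ✓.
Low-fitness (own payoff 19.4): to d=12 gives 47.1 − 9.7×12 = -69.3 → no gain ✓; to d=35 gives 76.3 − 9.7×35 = -263.2 → no gain ✓.
High-fitness (own payoff 76.3 − 1.0×35 = 41.3): to d=0 gives 19.4 → no gain ✓; to d=12 gives 47.1 − 1.0×12 = 35.1 → no gain ✓.
5 of the 6 constraints hold; not an equilibrium.

5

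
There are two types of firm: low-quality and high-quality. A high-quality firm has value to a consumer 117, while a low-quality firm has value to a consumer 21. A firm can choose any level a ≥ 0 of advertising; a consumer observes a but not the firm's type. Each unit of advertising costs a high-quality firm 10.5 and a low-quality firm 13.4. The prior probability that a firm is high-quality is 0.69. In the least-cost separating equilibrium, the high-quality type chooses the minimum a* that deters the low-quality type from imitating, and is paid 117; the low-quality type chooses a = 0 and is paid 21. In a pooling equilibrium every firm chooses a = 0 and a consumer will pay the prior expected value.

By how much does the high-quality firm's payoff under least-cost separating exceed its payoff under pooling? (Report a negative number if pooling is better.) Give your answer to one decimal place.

-45.5

Least-cost separating signal: a* solves 21 = 117 − 13.4·a*, so a* = (117 − 21)/13.4 ≈ 7.1642.
High-quality type's separating payoff: 117 − 10.5 × a* = 117 − 10.5 × (117 − 21)/13.4 = 117 − 1008/13.4 ≈ 41.776.
Pooling payoff: 0.69 × 117 + 0.31 × 21 = 87.24.
Difference: 41.776 − 87.24 = -45.464, i.e. -45.5 to one decimal place.
The high-quality type would prefer the pooling outcome.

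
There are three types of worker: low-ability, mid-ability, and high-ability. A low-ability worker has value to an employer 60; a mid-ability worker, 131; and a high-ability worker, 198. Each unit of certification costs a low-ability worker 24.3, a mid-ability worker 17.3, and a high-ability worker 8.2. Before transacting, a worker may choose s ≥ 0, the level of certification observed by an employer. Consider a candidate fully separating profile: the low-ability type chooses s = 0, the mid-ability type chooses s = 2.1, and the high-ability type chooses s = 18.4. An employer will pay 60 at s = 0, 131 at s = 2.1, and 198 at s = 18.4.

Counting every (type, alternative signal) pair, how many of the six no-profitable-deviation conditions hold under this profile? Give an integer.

3

Mid-ability (own payoff 131 − 17.3×2.1 = 94.67): to s=0 gives 60 → no gain ✓; to s=18.4 gives 198 − 17.3×18.4 = -120.32 → no gain ✓.
Low-ability (own payoff 60): to s=2.1 gives 131 − 24.3×2.1 = 79.97 → profitable ✗; to s=18.4 gives 198 − 24.3×18.4 = -249.12 → no gain ✓.
High-ability (own payoff 198 − 8.2×18.4 = 47.12): to s=0 gives 60 → profitable ✗; to s=2.1 gives 131 − 8.2×2.1 = 113.78 → profitable ✗.
3 of the 6 constraints hold; not an equilibrium.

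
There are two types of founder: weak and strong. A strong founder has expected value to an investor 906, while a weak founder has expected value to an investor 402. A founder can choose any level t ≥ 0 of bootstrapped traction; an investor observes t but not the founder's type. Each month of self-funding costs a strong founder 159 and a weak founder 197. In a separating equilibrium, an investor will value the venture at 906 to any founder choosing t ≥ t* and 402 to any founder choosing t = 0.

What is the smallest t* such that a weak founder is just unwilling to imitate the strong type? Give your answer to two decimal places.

2.56

A weak founder choosing t = 0 receives 402.
Imitating at t* instead would pay 906 at cost 197·t*, netting 906 − 197·t*.
Indifference: 402 = 906 − 197·t*, so t* = (906 − 402) / 197 ≈ 2.56.
This is the weak type's binding incentive-compatibility constraint; any t ≥ 2.56 sustains separation on that side.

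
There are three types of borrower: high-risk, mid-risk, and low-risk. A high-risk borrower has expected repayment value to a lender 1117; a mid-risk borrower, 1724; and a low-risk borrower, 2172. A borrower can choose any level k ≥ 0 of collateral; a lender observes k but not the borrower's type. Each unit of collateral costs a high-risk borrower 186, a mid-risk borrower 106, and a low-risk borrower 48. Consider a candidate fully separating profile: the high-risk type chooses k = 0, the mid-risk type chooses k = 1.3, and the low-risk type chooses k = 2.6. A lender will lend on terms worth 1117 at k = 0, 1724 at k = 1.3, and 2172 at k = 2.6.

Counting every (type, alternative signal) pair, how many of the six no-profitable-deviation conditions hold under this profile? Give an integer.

Mid-risk (own payoff 1724 − 106×1.3 = 1586.2): to k=0 gives 1117 → no gain ✓; to k=2.6 gives 2172 − 106×2.6 = 1896.4 → profitable ✗.
High-risk (own payoff 1117): to k=1.3 gives 1724 − 186×1.3 = 1482.2 → profitable ✗; to k=2.6 gives 2172 − 186×2.6 = 1688.4 → profitable ✗.
Low-risk (own payoff 2172 − 48×2.6 = 2047.2): to k=0 gives 1117 → no gain ✓; to k=1.3 gives 1724 − 48×1.3 = 1661.6 → no gain ✓.
3 of the 6 constraints hold; not an equilibrium.

3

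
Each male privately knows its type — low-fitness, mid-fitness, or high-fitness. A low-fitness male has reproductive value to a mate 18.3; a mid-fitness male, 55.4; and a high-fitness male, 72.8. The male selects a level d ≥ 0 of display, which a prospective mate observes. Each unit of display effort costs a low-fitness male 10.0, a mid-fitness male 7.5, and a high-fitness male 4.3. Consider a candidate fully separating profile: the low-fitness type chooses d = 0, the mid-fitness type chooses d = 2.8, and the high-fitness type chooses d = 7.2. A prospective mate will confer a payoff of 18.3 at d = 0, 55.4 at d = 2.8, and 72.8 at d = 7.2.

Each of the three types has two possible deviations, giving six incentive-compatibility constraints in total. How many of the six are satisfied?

4

Low-fitness (own payoff 18.3): to d=2.8 gives 55.4 − 10.0×2.8 = 27.4 → profitable ✗; to d=7.2 gives 72.8 − 10.0×7.2 = 0.8 → no gain ✓.
High-fitness (own payoff 72.8 − 4.3×7.2 = 41.84): to d=0 gives 18.3 → no gain ✓; to d=2.8 gives 55.4 − 4.3×2.8 = 43.36 → profitable ✗.
Mid-fitness (own payoff 55.4 − 7.5×2.8 = 34.4): to d=0 gives 18.3 → no gain ✓; to d=7.2 gives 72.8 − 7.5×7.2 = 18.8 → no gain ✓.
4 of the 6 constraints hold; not an equilibrium.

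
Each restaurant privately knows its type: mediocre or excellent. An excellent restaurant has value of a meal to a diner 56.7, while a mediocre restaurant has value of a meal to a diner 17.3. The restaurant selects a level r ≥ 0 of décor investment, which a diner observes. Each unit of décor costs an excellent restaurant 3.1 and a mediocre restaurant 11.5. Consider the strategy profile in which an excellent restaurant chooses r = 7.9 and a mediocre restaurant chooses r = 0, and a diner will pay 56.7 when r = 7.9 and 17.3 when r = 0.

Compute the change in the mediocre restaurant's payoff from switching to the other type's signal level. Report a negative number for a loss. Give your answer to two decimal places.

-51.45

Playing r = 0 the mediocre restaurant receives 17.3.
Deviating to r = 7.9 brings payment 56.7 at cost 11.5 × 7.9 = 90.85, netting -34.15.
Gain from deviating: -34.15 − 17.3 = -51.45.
The gain is negative, so the mediocre type's incentive-compatibility constraint is satisfied.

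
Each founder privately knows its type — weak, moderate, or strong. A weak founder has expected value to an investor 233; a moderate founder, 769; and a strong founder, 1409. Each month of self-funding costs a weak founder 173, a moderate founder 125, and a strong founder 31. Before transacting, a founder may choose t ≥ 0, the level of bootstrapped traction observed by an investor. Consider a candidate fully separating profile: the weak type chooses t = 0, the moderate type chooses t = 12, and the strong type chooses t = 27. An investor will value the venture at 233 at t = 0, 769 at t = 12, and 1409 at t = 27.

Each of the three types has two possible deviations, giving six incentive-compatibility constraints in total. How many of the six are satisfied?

5

Moderate (own payoff 769 − 125×12 = -731): to t=0 gives 233 → profitable ✗; to t=27 gives 1409 − 125×27 = -1966 → no gain ✓.
Weak (own payoff 233): to t=12 gives 769 − 173×12 = -1307 → no gain ✓; to t=27 gives 1409 − 173×27 = -3262 → no gain ✓.
Strong (own payoff 1409 − 31×27 = 572): to t=0 gives 233 → no gain ✓; to t=12 gives 769 − 31×12 = 397 → no gain ✓.
5 of the 6 constraints hold; not an equilibrium.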